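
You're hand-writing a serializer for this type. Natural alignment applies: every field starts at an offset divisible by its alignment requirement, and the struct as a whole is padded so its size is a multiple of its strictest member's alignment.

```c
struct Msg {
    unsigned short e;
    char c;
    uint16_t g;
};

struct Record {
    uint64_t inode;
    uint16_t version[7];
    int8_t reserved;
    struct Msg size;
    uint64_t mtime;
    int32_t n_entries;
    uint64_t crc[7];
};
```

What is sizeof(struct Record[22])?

2288

Msg: 0..2  e  (2B, 2-aligned); 2..3  c  (1B, 1-aligned); 3..4  -- padding (1B); 4..6  g  (2B, 2-aligned); sizeof = 6, alignof = 2
0..8  inode  (8B, 8-aligned)
8..22  version  (14B, 2-aligned)
22..23  reserved  (1B, 1-aligned)
23..24  -- padding (1B)
24..30  size  (6B, 2-aligned)
30..32  -- padding (2B)
32..40  mtime  (8B, 8-aligned)
40..44  n_entries  (4B, 4-aligned)
44..48  -- padding (4B)
48..104  crc  (56B, 8-aligned)
sizeof = 104, alignof = 8
array of 22: 22 × 104 = 2288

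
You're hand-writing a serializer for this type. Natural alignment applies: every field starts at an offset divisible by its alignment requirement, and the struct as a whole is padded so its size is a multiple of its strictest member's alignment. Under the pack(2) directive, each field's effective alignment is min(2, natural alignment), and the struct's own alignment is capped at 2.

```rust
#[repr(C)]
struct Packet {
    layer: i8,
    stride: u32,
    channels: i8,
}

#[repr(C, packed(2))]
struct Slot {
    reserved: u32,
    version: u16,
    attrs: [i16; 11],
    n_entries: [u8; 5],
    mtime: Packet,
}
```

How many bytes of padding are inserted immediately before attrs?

0

Packet: @0: layer [1B, align 1] → 1; +3 pad (align 4); @4: stride [4B, align 4] → 8; @8: channels [1B, align 1] → 9; +3 tail pad (align 4); size 12, align 4
@0: reserved [4B, align 2] → 4
@4: version [2B, align 2] → 6
@6: attrs [22B, align 2] → 28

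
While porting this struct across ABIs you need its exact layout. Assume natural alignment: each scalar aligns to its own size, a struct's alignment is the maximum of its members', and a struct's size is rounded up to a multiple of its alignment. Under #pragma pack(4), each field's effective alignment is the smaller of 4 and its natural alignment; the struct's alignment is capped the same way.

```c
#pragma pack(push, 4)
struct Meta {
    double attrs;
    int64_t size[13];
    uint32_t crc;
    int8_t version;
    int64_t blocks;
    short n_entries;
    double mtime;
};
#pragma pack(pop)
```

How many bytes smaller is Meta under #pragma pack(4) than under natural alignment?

4

natural layout:
  @0: attrs [8B, align 8] → 8
  @8: size [104B, align 8] → 112
  @112: crc [4B, align 4] → 116
  @116: version [1B, align 1] → 117
  +3 pad (align 8)
  @120: blocks [8B, align 8] → 128
  @128: n_entries [2B, align 2] → 130
  +6 pad (align 8)
  @136: mtime [8B, align 8] → 144
  size 144, align 8
packed(4) layout:
  @0: attrs [8B, align 4] → 8
  @8: size [104B, align 4] → 112
  @112: crc [4B, align 4] → 116
  @116: version [1B, align 1] → 117
  +3 pad (align 4)
  @120: blocks [8B, align 4] → 128
  @128: n_entries [2B, align 2] → 130
  +2 pad (align 4)
  @132: mtime [8B, align 4] → 140
  size 140, align 4
144 − 140 = 4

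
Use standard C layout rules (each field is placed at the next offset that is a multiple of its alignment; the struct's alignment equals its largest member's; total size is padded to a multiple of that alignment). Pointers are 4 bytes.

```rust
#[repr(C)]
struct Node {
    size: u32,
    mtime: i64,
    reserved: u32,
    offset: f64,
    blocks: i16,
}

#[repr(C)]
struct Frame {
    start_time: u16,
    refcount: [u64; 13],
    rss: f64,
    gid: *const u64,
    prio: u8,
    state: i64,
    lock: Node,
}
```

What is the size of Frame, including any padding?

Node: size at 0 (size 4, align 4) → ends 4; pad 4 to align 8 for mtime; mtime at 8 (size 8, align 8) → ends 16; reserved at 16 (size 4, align 4) → ends 20; pad 4 to align 8 for offset; offset at 24 (size 8, align 8) → ends 32; blocks at 32 (size 2, align 2) → ends 34; tail pad 6 to reach multiple of 8; total 40 bytes, alignment 8
start_time at 0 (size 2, align 2) → ends 2
pad 6 to align 8 for refcount
refcount at 8 (size 104, align 8) → ends 112
rss at 112 (size 8, align 8) → ends 120
gid at 120 (size 4, align 4) → ends 124
prio at 124 (size 1, align 1) → ends 125
pad 3 to align 8 for state
state at 128 (size 8, align 8) → ends 136
lock at 136 (size 40, align 8) → ends 176
total 176 bytes, alignment 8

176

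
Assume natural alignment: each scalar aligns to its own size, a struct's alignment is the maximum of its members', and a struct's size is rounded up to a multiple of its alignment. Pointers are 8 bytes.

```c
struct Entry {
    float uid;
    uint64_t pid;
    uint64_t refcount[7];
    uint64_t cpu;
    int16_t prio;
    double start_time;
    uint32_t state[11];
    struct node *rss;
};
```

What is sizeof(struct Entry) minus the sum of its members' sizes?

uid at 0 (size 4, align 4) → ends 4
pad 4 to align 8 for pid
pid at 8 (size 8, align 8) → ends 16
refcount at 16 (size 56, align 8) → ends 72
cpu at 72 (size 8, align 8) → ends 80
prio at 80 (size 2, align 2) → ends 82
pad 6 to align 8 for start_time
start_time at 88 (size 8, align 8) → ends 96
state at 96 (size 44, align 4) → ends 140
pad 4 to align 8 for rss
rss at 144 (size 8, align 8) → ends 152
total 152 bytes, alignment 8
data bytes 138, size 152 → padding 14

14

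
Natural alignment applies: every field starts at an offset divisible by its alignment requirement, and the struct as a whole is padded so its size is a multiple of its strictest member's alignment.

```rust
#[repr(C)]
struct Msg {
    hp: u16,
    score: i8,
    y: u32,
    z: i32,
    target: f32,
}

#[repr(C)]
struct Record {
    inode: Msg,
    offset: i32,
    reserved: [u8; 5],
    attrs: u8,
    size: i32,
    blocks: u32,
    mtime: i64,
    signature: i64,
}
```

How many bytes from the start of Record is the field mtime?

40

Msg: hp at 0 (size 2, align 2) → ends 2; score at 2 (size 1, align 1) → ends 3; pad 1 to align 4 for y; y at 4 (size 4, align 4) → ends 8; z at 8 (size 4, align 4) → ends 12; target at 12 (size 4, align 4) → ends 16; total 16 bytes, alignment 4
inode at 0 (size 16, align 4) → ends 16
offset at 16 (size 4, align 4) → ends 20
reserved at 20 (size 5, align 1) → ends 25
attrs at 25 (size 1, align 1) → ends 26
pad 2 to align 4 for size
size at 28 (size 4, align 4) → ends 32
blocks at 32 (size 4, align 4) → ends 36
pad 4 to align 8 for mtime
mtime at 40 (size 8, align 8) → ends 48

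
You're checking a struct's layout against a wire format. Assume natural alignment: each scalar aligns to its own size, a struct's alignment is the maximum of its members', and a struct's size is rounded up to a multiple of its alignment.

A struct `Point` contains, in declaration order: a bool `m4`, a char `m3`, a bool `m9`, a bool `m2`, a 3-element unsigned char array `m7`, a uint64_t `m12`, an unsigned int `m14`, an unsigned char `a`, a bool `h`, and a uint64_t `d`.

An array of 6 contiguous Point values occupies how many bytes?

m4 at 0 (size 1, align 1) → ends 1
m3 at 1 (size 1, align 1) → ends 2
m9 at 2 (size 1, align 1) → ends 3
m2 at 3 (size 1, align 1) → ends 4
m7 at 4 (size 3, align 1) → ends 7
pad 1 to align 8 for m12
m12 at 8 (size 8, align 8) → ends 16
m14 at 16 (size 4, align 4) → ends 20
a at 20 (size 1, align 1) → ends 21
h at 21 (size 1, align 1) → ends 22
pad 2 to align 8 for d
d at 24 (size 8, align 8) → ends 32
total 32 bytes, alignment 8
array of 6: 6 × 32 = 192

192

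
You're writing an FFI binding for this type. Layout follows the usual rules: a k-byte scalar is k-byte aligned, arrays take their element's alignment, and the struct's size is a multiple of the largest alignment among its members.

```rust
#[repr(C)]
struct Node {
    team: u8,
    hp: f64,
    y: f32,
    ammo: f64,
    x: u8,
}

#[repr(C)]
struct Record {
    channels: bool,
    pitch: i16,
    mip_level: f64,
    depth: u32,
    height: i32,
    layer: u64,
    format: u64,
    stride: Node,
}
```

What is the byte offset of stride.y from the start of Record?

Node: @0: team [1B, align 1] → 1; +7 pad (align 8); @8: hp [8B, align 8] → 16; @16: y [4B, align 4] → 20; +4 pad (align 8); @24: ammo [8B, align 8] → 32; @32: x [1B, align 1] → 33; +7 tail pad (align 8); size 40, align 8
@0: channels [1B, align 1] → 1
+1 pad (align 2)
@2: pitch [2B, align 2] → 4
+4 pad (align 8)
@8: mip_level [8B, align 8] → 16
@16: depth [4B, align 4] → 20
@20: height [4B, align 4] → 24
@24: layer [8B, align 8] → 32
@32: format [8B, align 8] → 40
@40: stride [40B, align 8] → 80
within Node: y at 16
40 + 16 = 56

56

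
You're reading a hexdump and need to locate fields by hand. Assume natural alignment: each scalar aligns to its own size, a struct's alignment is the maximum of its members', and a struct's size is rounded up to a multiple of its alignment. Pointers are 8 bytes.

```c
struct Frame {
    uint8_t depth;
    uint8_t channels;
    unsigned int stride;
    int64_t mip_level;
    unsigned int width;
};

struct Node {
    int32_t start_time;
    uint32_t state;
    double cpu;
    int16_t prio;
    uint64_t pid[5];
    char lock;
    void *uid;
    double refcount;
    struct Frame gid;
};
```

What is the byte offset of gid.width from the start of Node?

Frame: @0: depth [1B, align 1] → 1; @1: channels [1B, align 1] → 2; +2 pad (align 4); @4: stride [4B, align 4] → 8; @8: mip_level [8B, align 8] → 16; @16: width [4B, align 4] → 20; +4 tail pad (align 8); size 24, align 8
@0: start_time [4B, align 4] → 4
@4: state [4B, align 4] → 8
@8: cpu [8B, align 8] → 16
@16: prio [2B, align 2] → 18
+6 pad (align 8)
@24: pid [40B, align 8] → 64
@64: lock [1B, align 1] → 65
+7 pad (align 8)
@72: uid [8B, align 8] → 80
@80: refcount [8B, align 8] → 88
@88: gid [24B, align 8] → 112
within Frame: width at 16
88 + 16 = 104

104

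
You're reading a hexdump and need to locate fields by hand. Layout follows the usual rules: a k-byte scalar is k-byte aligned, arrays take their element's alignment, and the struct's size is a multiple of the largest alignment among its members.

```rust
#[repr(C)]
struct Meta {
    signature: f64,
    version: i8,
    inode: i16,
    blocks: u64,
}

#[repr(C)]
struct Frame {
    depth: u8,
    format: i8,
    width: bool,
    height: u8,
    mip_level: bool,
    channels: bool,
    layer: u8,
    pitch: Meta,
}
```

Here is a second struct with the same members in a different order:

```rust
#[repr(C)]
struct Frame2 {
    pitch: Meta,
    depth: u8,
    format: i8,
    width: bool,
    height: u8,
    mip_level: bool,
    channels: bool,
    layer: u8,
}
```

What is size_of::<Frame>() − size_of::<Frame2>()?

0

Meta: @0: signature [8B, align 8] → 8; @8: version [1B, align 1] → 9; +1 pad (align 2); @10: inode [2B, align 2] → 12; +4 pad (align 8); @16: blocks [8B, align 8] → 24; size 24, align 8
@0: depth [1B, align 1] → 1
@1: format [1B, align 1] → 2
@2: width [1B, align 1] → 3
@3: height [1B, align 1] → 4
@4: mip_level [1B, align 1] → 5
@5: channels [1B, align 1] → 6
@6: layer [1B, align 1] → 7
+1 pad (align 8)
@8: pitch [24B, align 8] → 32
size 32, align 8
— Frame2 —
@0: pitch [24B, align 8] → 24
@24: depth [1B, align 1] → 25
@25: format [1B, align 1] → 26
@26: width [1B, align 1] → 27
@27: height [1B, align 1] → 28
@28: mip_level [1B, align 1] → 29
@29: channels [1B, align 1] → 30
@30: layer [1B, align 1] → 31
+1 tail pad (align 8)
size 32, align 8
32 − 32 = 0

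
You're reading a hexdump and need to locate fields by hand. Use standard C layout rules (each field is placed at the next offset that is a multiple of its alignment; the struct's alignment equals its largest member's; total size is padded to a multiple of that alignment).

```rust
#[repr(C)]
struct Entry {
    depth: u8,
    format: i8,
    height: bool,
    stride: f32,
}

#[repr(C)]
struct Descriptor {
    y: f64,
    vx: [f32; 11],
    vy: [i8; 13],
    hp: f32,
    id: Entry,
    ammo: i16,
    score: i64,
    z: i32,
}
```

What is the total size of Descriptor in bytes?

Entry: @0: depth [1B, align 1] → 1; @1: format [1B, align 1] → 2; @2: height [1B, align 1] → 3; +1 pad (align 4); @4: stride [4B, align 4] → 8; size 8, align 4
@0: y [8B, align 8] → 8
@8: vx [44B, align 4] → 52
@52: vy [13B, align 1] → 65
+3 pad (align 4)
@68: hp [4B, align 4] → 72
@72: id [8B, align 4] → 80
@80: ammo [2B, align 2] → 82
+6 pad (align 8)
@88: score [8B, align 8] → 96
@96: z [4B, align 4] → 100
+4 tail pad (align 8)
size 104, align 8

104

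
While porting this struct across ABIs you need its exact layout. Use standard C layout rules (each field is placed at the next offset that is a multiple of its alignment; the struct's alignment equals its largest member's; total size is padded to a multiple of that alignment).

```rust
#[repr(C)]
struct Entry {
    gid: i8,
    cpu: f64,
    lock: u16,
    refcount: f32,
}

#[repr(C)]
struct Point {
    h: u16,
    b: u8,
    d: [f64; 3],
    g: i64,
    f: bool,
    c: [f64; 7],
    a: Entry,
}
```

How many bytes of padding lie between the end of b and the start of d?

5

Entry: gid at 0 (size 1, align 1) → ends 1; pad 7 to align 8 for cpu; cpu at 8 (size 8, align 8) → ends 16; lock at 16 (size 2, align 2) → ends 18; pad 2 to align 4 for refcount; refcount at 20 (size 4, align 4) → ends 24; total 24 bytes, alignment 8
h at 0 (size 2, align 2) → ends 2
b at 2 (size 1, align 1) → ends 3
pad 5 to align 8 for d
d at 8 (size 24, align 8) → ends 32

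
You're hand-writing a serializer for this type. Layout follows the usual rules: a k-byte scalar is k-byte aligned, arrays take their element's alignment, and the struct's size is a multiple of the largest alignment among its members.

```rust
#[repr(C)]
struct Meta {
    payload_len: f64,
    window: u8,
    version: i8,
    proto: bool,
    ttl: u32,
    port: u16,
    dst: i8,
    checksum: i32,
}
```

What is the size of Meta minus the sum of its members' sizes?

2

0..8  payload_len  (8B, 8-aligned)
8..9  window  (1B, 1-aligned)
9..10  version  (1B, 1-aligned)
10..11  proto  (1B, 1-aligned)
11..12  -- padding (1B)
12..16  ttl  (4B, 4-aligned)
16..18  port  (2B, 2-aligned)
18..19  dst  (1B, 1-aligned)
19..20  -- padding (1B)
20..24  checksum  (4B, 4-aligned)
sizeof = 24, alignof = 8
data bytes 22, size 24 → padding 2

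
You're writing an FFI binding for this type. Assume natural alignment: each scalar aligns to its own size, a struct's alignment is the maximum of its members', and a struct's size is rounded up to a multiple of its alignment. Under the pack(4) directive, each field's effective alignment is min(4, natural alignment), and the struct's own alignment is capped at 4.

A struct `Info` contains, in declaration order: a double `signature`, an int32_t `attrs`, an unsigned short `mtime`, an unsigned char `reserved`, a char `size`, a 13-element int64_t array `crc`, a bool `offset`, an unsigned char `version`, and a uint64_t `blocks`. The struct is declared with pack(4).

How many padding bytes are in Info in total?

2

@0: signature [8B, align 4] → 8
@8: attrs [4B, align 4] → 12
@12: mtime [2B, align 2] → 14
@14: reserved [1B, align 1] → 15
@15: size [1B, align 1] → 16
@16: crc [104B, align 4] → 120
@120: offset [1B, align 1] → 121
@121: version [1B, align 1] → 122
+2 pad (align 4)
@124: blocks [8B, align 4] → 132
size 132, align 4
data bytes 130, size 132 → padding 2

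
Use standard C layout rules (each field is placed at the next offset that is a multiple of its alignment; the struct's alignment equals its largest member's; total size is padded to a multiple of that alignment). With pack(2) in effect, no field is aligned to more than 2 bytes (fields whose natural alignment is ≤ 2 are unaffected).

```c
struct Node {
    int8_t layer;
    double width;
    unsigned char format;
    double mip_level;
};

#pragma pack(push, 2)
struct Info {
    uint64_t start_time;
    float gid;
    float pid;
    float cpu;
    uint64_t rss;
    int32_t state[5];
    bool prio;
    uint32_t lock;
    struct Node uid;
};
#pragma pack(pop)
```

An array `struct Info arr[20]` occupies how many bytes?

1720

Node: layer at 0 (size 1, align 1) → ends 1; pad 7 to align 8 for width; width at 8 (size 8, align 8) → ends 16; format at 16 (size 1, align 1) → ends 17; pad 7 to align 8 for mip_level; mip_level at 24 (size 8, align 8) → ends 32; total 32 bytes, alignment 8
start_time at 0 (size 8, align 2) → ends 8
gid at 8 (size 4, align 2) → ends 12
pid at 12 (size 4, align 2) → ends 16
cpu at 16 (size 4, align 2) → ends 20
rss at 20 (size 8, align 2) → ends 28
state at 28 (size 20, align 2) → ends 48
prio at 48 (size 1, align 1) → ends 49
pad 1 to align 2 for lock
lock at 50 (size 4, align 2) → ends 54
uid at 54 (size 32, align 2) → ends 86
total 86 bytes, alignment 2
array of 20: 20 × 86 = 1720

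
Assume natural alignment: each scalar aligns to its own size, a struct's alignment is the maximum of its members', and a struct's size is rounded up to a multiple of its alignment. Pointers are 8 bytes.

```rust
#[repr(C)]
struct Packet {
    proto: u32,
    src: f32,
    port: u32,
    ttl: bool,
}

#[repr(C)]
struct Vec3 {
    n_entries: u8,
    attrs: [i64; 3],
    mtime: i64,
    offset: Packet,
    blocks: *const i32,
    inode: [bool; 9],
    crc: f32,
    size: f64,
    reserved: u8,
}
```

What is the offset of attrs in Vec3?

Packet: @0: proto [4B, align 4] → 4; @4: src [4B, align 4] → 8; @8: port [4B, align 4] → 12; @12: ttl [1B, align 1] → 13; +3 tail pad (align 4); size 16, align 4
@0: n_entries [1B, align 1] → 1
+7 pad (align 8)
@8: attrs [24B, align 8] → 32

8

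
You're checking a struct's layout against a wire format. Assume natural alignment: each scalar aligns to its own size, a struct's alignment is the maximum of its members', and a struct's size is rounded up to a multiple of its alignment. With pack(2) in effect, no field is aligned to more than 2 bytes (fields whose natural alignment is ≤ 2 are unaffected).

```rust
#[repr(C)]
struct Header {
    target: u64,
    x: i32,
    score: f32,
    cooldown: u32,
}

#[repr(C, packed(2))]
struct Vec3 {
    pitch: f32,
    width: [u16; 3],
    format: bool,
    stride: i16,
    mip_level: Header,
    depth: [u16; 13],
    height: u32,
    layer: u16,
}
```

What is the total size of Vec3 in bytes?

Header: @0: target [8B, align 8] → 8; @8: x [4B, align 4] → 12; @12: score [4B, align 4] → 16; @16: cooldown [4B, align 4] → 20; +4 tail pad (align 8); size 24, align 8
@0: pitch [4B, align 2] → 4
@4: width [6B, align 2] → 10
@10: format [1B, align 1] → 11
+1 pad (align 2)
@12: stride [2B, align 2] → 14
@14: mip_level [24B, align 2] → 38
@38: depth [26B, align 2] → 64
@64: height [4B, align 2] → 68
@68: layer [2B, align 2] → 70
size 70, align 2

70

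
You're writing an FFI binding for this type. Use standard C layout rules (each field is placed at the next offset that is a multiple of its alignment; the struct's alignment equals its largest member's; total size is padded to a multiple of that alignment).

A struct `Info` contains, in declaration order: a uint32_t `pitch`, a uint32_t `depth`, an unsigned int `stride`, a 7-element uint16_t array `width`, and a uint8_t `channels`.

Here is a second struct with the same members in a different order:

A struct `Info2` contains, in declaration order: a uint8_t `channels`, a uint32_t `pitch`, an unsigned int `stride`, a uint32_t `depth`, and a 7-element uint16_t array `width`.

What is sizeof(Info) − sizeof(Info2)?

@0: pitch [4B, align 4] → 4
@4: depth [4B, align 4] → 8
@8: stride [4B, align 4] → 12
@12: width [14B, align 2] → 26
@26: channels [1B, align 1] → 27
+1 tail pad (align 4)
size 28, align 4
— Info2 —
@0: channels [1B, align 1] → 1
+3 pad (align 4)
@4: pitch [4B, align 4] → 8
@8: stride [4B, align 4] → 12
@12: depth [4B, align 4] → 16
@16: width [14B, align 2] → 30
+2 tail pad (align 4)
size 32, align 4
28 − 32 = -4

-4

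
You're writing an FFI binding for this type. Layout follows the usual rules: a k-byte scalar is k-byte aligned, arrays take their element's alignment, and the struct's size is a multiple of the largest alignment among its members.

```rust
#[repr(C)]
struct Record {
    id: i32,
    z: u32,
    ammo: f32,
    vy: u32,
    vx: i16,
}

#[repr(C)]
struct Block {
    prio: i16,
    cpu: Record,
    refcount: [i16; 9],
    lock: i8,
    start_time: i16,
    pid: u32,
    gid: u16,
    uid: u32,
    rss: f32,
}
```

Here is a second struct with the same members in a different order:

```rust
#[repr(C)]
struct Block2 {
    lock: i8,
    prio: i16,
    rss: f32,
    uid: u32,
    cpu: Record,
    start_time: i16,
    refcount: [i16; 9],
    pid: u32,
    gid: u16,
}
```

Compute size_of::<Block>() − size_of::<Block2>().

4

Record: 0..4  id  (4B, 4-aligned); 4..8  z  (4B, 4-aligned); 8..12  ammo  (4B, 4-aligned); 12..16  vy  (4B, 4-aligned); 16..18  vx  (2B, 2-aligned); 18..20  -- tail padding (2B); sizeof = 20, alignof = 4
0..2  prio  (2B, 2-aligned)
2..4  -- padding (2B)
4..24  cpu  (20B, 4-aligned)
24..42  refcount  (18B, 2-aligned)
42..43  lock  (1B, 1-aligned)
43..44  -- padding (1B)
44..46  start_time  (2B, 2-aligned)
46..48  -- padding (2B)
48..52  pid  (4B, 4-aligned)
52..54  gid  (2B, 2-aligned)
54..56  -- padding (2B)
56..60  uid  (4B, 4-aligned)
60..64  rss  (4B, 4-aligned)
sizeof = 64, alignof = 4
— Block2 —
0..1  lock  (1B, 1-aligned)
1..2  -- padding (1B)
2..4  prio  (2B, 2-aligned)
4..8  rss  (4B, 4-aligned)
8..12  uid  (4B, 4-aligned)
12..32  cpu  (20B, 4-aligned)
32..34  start_time  (2B, 2-aligned)
34..52  refcount  (18B, 2-aligned)
52..56  pid  (4B, 4-aligned)
56..58  gid  (2B, 2-aligned)
58..60  -- tail padding (2B)
sizeof = 60, alignof = 4
64 − 60 = 4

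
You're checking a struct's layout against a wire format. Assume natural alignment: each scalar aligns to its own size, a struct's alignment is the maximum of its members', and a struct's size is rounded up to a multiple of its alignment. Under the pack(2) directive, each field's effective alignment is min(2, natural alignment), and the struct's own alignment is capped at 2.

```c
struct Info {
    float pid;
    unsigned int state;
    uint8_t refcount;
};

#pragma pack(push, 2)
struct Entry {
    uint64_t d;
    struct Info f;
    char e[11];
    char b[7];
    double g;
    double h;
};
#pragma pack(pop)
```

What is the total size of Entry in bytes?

Info: pid at 0 (size 4, align 4) → ends 4; state at 4 (size 4, align 4) → ends 8; refcount at 8 (size 1, align 1) → ends 9; tail pad 3 to reach multiple of 4; total 12 bytes, alignment 4
d at 0 (size 8, align 2) → ends 8
f at 8 (size 12, align 2) → ends 20
e at 20 (size 11, align 1) → ends 31
b at 31 (size 7, align 1) → ends 38
g at 38 (size 8, align 2) → ends 46
h at 46 (size 8, align 2) → ends 54
total 54 bytes, alignment 2

54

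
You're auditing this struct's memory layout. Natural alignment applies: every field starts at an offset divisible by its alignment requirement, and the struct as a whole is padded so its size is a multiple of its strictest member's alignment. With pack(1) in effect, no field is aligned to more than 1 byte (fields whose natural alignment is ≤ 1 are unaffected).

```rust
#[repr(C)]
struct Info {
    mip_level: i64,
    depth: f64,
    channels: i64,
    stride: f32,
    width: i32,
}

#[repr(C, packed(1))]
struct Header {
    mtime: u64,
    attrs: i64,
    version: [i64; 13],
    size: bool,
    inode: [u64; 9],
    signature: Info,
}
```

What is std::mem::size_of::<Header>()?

225

Info: 0..8  mip_level  (8B, 8-aligned); 8..16  depth  (8B, 8-aligned); 16..24  channels  (8B, 8-aligned); 24..28  stride  (4B, 4-aligned); 28..32  width  (4B, 4-aligned); sizeof = 32, alignof = 8
0..8  mtime  (8B, 1-aligned)
8..16  attrs  (8B, 1-aligned)
16..120  version  (104B, 1-aligned)
120..121  size  (1B, 1-aligned)
121..193  inode  (72B, 1-aligned)
193..225  signature  (32B, 1-aligned)
sizeof = 225, alignof = 1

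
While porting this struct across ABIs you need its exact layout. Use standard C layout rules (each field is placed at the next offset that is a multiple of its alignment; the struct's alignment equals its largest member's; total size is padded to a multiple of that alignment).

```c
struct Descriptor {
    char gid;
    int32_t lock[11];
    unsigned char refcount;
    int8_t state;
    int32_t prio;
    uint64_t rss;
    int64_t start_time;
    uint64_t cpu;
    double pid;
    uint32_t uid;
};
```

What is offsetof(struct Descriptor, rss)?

@0: gid [1B, align 1] → 1
+3 pad (align 4)
@4: lock [44B, align 4] → 48
@48: refcount [1B, align 1] → 49
@49: state [1B, align 1] → 50
+2 pad (align 4)
@52: prio [4B, align 4] → 56
@56: rss [8B, align 8] → 64

56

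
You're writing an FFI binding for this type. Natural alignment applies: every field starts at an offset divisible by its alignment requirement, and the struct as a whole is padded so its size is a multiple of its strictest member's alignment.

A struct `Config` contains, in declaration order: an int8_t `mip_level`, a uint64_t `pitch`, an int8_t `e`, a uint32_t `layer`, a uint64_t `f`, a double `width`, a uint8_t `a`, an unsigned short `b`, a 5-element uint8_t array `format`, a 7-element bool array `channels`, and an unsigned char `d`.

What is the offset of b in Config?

42

mip_level at 0 (size 1, align 1) → ends 1
pad 7 to align 8 for pitch
pitch at 8 (size 8, align 8) → ends 16
e at 16 (size 1, align 1) → ends 17
pad 3 to align 4 for layer
layer at 20 (size 4, align 4) → ends 24
f at 24 (size 8, align 8) → ends 32
width at 32 (size 8, align 8) → ends 40
a at 40 (size 1, align 1) → ends 41
pad 1 to align 2 for b
b at 42 (size 2, align 2) → ends 44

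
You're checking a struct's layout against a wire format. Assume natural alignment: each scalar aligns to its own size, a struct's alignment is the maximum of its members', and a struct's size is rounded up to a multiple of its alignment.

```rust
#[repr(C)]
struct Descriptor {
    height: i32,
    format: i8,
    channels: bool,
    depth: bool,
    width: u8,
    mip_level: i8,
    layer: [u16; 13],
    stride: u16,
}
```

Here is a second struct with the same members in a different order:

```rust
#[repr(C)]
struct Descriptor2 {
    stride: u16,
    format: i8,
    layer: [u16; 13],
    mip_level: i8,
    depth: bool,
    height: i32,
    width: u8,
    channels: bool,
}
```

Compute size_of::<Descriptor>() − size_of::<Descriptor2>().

height at 0 (size 4, align 4) → ends 4
format at 4 (size 1, align 1) → ends 5
channels at 5 (size 1, align 1) → ends 6
depth at 6 (size 1, align 1) → ends 7
width at 7 (size 1, align 1) → ends 8
mip_level at 8 (size 1, align 1) → ends 9
pad 1 to align 2 for layer
layer at 10 (size 26, align 2) → ends 36
stride at 36 (size 2, align 2) → ends 38
tail pad 2 to reach multiple of 4
total 40 bytes, alignment 4
— Descriptor2 —
stride at 0 (size 2, align 2) → ends 2
format at 2 (size 1, align 1) → ends 3
pad 1 to align 2 for layer
layer at 4 (size 26, align 2) → ends 30
mip_level at 30 (size 1, align 1) → ends 31
depth at 31 (size 1, align 1) → ends 32
height at 32 (size 4, align 4) → ends 36
width at 36 (size 1, align 1) → ends 37
channels at 37 (size 1, align 1) → ends 38
tail pad 2 to reach multiple of 4
total 40 bytes, alignment 4
40 − 40 = 0

0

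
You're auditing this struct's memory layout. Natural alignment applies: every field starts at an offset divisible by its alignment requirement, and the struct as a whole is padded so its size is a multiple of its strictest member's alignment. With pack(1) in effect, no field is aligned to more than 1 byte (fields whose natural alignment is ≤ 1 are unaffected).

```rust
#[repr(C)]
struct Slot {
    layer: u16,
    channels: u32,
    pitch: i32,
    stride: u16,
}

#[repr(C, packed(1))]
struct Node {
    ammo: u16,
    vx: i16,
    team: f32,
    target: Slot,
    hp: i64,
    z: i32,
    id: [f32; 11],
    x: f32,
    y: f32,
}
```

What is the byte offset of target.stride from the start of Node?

20

Slot: layer at 0 (size 2, align 2) → ends 2; pad 2 to align 4 for channels; channels at 4 (size 4, align 4) → ends 8; pitch at 8 (size 4, align 4) → ends 12; stride at 12 (size 2, align 2) → ends 14; tail pad 2 to reach multiple of 4; total 16 bytes, alignment 4
ammo at 0 (size 2, align 1) → ends 2
vx at 2 (size 2, align 1) → ends 4
team at 4 (size 4, align 1) → ends 8
target at 8 (size 16, align 1) → ends 24
within Slot: stride at 12
8 + 12 = 20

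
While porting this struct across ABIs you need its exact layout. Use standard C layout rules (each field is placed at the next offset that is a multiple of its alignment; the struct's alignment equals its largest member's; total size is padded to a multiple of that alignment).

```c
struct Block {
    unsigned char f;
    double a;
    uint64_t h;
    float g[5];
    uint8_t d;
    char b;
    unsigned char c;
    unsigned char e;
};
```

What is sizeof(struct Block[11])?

@0: f [1B, align 1] → 1
+7 pad (align 8)
@8: a [8B, align 8] → 16
@16: h [8B, align 8] → 24
@24: g [20B, align 4] → 44
@44: d [1B, align 1] → 45
@45: b [1B, align 1] → 46
@46: c [1B, align 1] → 47
@47: e [1B, align 1] → 48
size 48, align 8
array of 11: 11 × 48 = 528

528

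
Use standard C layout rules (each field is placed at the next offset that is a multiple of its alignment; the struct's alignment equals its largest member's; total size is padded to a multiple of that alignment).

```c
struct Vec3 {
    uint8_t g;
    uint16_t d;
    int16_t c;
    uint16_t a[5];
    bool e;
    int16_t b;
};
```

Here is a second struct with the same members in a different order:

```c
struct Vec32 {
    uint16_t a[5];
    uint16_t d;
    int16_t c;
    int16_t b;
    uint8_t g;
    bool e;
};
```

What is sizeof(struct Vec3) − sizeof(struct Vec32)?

2

g at 0 (size 1, align 1) → ends 1
pad 1 to align 2 for d
d at 2 (size 2, align 2) → ends 4
c at 4 (size 2, align 2) → ends 6
a at 6 (size 10, align 2) → ends 16
e at 16 (size 1, align 1) → ends 17
pad 1 to align 2 for b
b at 18 (size 2, align 2) → ends 20
total 20 bytes, alignment 2
— Vec32 —
a at 0 (size 10, align 2) → ends 10
d at 10 (size 2, align 2) → ends 12
c at 12 (size 2, align 2) → ends 14
b at 14 (size 2, align 2) → ends 16
g at 16 (size 1, align 1) → ends 17
e at 17 (size 1, align 1) → ends 18
total 18 bytes, alignment 2
20 − 18 = 2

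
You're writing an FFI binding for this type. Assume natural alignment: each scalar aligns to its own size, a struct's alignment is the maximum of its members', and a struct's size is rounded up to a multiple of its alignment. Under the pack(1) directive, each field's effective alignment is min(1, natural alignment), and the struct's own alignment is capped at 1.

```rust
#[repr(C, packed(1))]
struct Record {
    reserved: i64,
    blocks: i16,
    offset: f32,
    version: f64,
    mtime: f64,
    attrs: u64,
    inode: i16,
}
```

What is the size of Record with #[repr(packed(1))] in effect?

40

reserved at 0 (size 8, align 1) → ends 8
blocks at 8 (size 2, align 1) → ends 10
offset at 10 (size 4, align 1) → ends 14
version at 14 (size 8, align 1) → ends 22
mtime at 22 (size 8, align 1) → ends 30
attrs at 30 (size 8, align 1) → ends 38
inode at 38 (size 2, align 1) → ends 40
total 40 bytes, alignment 1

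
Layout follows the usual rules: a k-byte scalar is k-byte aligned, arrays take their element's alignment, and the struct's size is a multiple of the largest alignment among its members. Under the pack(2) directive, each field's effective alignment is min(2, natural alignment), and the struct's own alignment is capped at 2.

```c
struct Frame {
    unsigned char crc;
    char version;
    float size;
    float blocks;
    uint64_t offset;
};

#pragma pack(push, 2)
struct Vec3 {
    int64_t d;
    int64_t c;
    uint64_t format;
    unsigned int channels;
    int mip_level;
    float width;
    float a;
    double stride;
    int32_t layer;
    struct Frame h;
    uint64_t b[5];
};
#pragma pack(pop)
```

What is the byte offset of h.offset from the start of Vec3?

Frame: 0..1  crc  (1B, 1-aligned); 1..2  version  (1B, 1-aligned); 2..4  -- padding (2B); 4..8  size  (4B, 4-aligned); 8..12  blocks  (4B, 4-aligned); 12..16  -- padding (4B); 16..24  offset  (8B, 8-aligned); sizeof = 24, alignof = 8
0..8  d  (8B, 2-aligned)
8..16  c  (8B, 2-aligned)
16..24  format  (8B, 2-aligned)
24..28  channels  (4B, 2-aligned)
28..32  mip_level  (4B, 2-aligned)
32..36  width  (4B, 2-aligned)
36..40  a  (4B, 2-aligned)
40..48  stride  (8B, 2-aligned)
48..52  layer  (4B, 2-aligned)
52..76  h  (24B, 2-aligned)
within Frame: offset at 16
52 + 16 = 68

68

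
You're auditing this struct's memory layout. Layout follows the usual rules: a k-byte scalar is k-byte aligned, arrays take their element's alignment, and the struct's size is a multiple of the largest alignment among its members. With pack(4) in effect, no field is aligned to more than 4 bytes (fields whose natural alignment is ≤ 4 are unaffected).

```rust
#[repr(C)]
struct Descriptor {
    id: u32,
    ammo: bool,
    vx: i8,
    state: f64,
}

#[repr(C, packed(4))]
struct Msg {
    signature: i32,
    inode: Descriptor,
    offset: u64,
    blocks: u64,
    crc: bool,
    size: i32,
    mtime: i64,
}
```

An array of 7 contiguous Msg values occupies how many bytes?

Descriptor: @0: id [4B, align 4] → 4; @4: ammo [1B, align 1] → 5; @5: vx [1B, align 1] → 6; +2 pad (align 8); @8: state [8B, align 8] → 16; size 16, align 8
@0: signature [4B, align 4] → 4
@4: inode [16B, align 4] → 20
@20: offset [8B, align 4] → 28
@28: blocks [8B, align 4] → 36
@36: crc [1B, align 1] → 37
+3 pad (align 4)
@40: size [4B, align 4] → 44
@44: mtime [8B, align 4] → 52
size 52, align 4
array of 7: 7 × 52 = 364

364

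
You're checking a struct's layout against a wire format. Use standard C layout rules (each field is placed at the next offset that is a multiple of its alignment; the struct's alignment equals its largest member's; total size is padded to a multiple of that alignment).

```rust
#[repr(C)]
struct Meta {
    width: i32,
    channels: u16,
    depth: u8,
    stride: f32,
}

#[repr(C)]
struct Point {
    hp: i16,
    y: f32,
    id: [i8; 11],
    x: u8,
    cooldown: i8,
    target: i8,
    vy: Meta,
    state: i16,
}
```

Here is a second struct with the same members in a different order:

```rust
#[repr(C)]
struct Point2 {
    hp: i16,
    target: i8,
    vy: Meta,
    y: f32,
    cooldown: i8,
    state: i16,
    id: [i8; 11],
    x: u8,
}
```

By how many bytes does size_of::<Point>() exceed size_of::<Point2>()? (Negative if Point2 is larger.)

4

Meta: 0..4  width  (4B, 4-aligned); 4..6  channels  (2B, 2-aligned); 6..7  depth  (1B, 1-aligned); 7..8  -- padding (1B); 8..12  stride  (4B, 4-aligned); sizeof = 12, alignof = 4
0..2  hp  (2B, 2-aligned)
2..4  -- padding (2B)
4..8  y  (4B, 4-aligned)
8..19  id  (11B, 1-aligned)
19..20  x  (1B, 1-aligned)
20..21  cooldown  (1B, 1-aligned)
21..22  target  (1B, 1-aligned)
22..24  -- padding (2B)
24..36  vy  (12B, 4-aligned)
36..38  state  (2B, 2-aligned)
38..40  -- tail padding (2B)
sizeof = 40, alignof = 4
— Point2 —
0..2  hp  (2B, 2-aligned)
2..3  target  (1B, 1-aligned)
3..4  -- padding (1B)
4..16  vy  (12B, 4-aligned)
16..20  y  (4B, 4-aligned)
20..21  cooldown  (1B, 1-aligned)
21..22  -- padding (1B)
22..24  state  (2B, 2-aligned)
24..35  id  (11B, 1-aligned)
35..36  x  (1B, 1-aligned)
sizeof = 36, alignof = 4
40 − 36 = 4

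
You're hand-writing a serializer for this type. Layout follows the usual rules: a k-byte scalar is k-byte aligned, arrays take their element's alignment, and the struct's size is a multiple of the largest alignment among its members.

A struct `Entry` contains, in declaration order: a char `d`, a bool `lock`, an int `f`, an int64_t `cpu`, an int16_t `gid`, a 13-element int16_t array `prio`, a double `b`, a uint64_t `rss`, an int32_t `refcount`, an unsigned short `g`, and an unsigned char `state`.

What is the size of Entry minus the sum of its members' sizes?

7

0..1  d  (1B, 1-aligned)
1..2  lock  (1B, 1-aligned)
2..4  -- padding (2B)
4..8  f  (4B, 4-aligned)
8..16  cpu  (8B, 8-aligned)
16..18  gid  (2B, 2-aligned)
18..44  prio  (26B, 2-aligned)
44..48  -- padding (4B)
48..56  b  (8B, 8-aligned)
56..64  rss  (8B, 8-aligned)
64..68  refcount  (4B, 4-aligned)
68..70  g  (2B, 2-aligned)
70..71  state  (1B, 1-aligned)
71..72  -- tail padding (1B)
sizeof = 72, alignof = 8
data bytes 65, size 72 → padding 7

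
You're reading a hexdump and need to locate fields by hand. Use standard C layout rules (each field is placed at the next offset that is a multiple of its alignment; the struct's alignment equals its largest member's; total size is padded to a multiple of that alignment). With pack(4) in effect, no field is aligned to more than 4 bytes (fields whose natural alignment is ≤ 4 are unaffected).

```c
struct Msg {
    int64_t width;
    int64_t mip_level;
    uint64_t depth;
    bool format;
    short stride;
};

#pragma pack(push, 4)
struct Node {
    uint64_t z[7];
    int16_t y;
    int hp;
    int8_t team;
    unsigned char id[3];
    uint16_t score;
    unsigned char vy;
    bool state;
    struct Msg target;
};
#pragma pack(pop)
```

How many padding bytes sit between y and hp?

2

Msg: width at 0 (size 8, align 8) → ends 8; mip_level at 8 (size 8, align 8) → ends 16; depth at 16 (size 8, align 8) → ends 24; format at 24 (size 1, align 1) → ends 25; pad 1 to align 2 for stride; stride at 26 (size 2, align 2) → ends 28; tail pad 4 to reach multiple of 8; total 32 bytes, alignment 8
z at 0 (size 56, align 4) → ends 56
y at 56 (size 2, align 2) → ends 58
pad 2 to align 4 for hp
hp at 60 (size 4, align 4) → ends 64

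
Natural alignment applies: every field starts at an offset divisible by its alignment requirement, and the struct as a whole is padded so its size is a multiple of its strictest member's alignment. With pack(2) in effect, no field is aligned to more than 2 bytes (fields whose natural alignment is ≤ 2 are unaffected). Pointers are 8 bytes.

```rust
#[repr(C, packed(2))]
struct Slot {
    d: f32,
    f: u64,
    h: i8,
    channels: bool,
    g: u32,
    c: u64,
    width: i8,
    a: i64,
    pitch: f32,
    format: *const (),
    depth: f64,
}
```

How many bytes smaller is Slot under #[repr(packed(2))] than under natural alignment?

16

natural layout:
  0..4  d  (4B, 4-aligned)
  4..8  -- padding (4B)
  8..16  f  (8B, 8-aligned)
  16..17  h  (1B, 1-aligned)
  17..18  channels  (1B, 1-aligned)
  18..20  -- padding (2B)
  20..24  g  (4B, 4-aligned)
  24..32  c  (8B, 8-aligned)
  32..33  width  (1B, 1-aligned)
  33..40  -- padding (7B)
  40..48  a  (8B, 8-aligned)
  48..52  pitch  (4B, 4-aligned)
  52..56  -- padding (4B)
  56..64  format  (8B, 8-aligned)
  64..72  depth  (8B, 8-aligned)
  sizeof = 72, alignof = 8
packed(2) layout:
  0..4  d  (4B, 2-aligned)
  4..12  f  (8B, 2-aligned)
  12..13  h  (1B, 1-aligned)
  13..14  channels  (1B, 1-aligned)
  14..18  g  (4B, 2-aligned)
  18..26  c  (8B, 2-aligned)
  26..27  width  (1B, 1-aligned)
  27..28  -- padding (1B)
  28..36  a  (8B, 2-aligned)
  36..40  pitch  (4B, 2-aligned)
  40..48  format  (8B, 2-aligned)
  48..56  depth  (8B, 2-aligned)
  sizeof = 56, alignof = 2
72 − 56 = 16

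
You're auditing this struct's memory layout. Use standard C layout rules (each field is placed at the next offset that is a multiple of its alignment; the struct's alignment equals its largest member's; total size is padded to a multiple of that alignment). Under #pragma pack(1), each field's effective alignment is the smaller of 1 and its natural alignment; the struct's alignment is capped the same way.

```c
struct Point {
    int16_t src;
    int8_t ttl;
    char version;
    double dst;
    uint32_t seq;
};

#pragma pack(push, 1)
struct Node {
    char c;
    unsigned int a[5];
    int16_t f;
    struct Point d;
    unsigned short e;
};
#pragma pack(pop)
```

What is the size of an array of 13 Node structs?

637

Point: 0..2  src  (2B, 2-aligned); 2..3  ttl  (1B, 1-aligned); 3..4  version  (1B, 1-aligned); 4..8  -- padding (4B); 8..16  dst  (8B, 8-aligned); 16..20  seq  (4B, 4-aligned); 20..24  -- tail padding (4B); sizeof = 24, alignof = 8
0..1  c  (1B, 1-aligned)
1..21  a  (20B, 1-aligned)
21..23  f  (2B, 1-aligned)
23..47  d  (24B, 1-aligned)
47..49  e  (2B, 1-aligned)
sizeof = 49, alignof = 1
array of 13: 13 × 49 = 637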